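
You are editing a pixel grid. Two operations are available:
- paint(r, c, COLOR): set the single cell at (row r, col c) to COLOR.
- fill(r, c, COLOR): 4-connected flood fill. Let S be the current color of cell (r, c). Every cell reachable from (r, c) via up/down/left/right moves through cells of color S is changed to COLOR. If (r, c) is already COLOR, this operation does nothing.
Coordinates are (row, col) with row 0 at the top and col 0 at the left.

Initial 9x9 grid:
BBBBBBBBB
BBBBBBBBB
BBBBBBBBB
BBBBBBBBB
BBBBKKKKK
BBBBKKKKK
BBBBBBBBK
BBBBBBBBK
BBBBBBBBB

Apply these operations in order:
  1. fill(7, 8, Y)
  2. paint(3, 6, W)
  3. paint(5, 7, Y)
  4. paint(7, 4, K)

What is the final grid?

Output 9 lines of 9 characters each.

After op 1 fill(7,8,Y) [12 cells changed]:
BBBBBBBBB
BBBBBBBBB
BBBBBBBBB
BBBBBBBBB
BBBBYYYYY
BBBBYYYYY
BBBBBBBBY
BBBBBBBBY
BBBBBBBBB
After op 2 paint(3,6,W):
BBBBBBBBB
BBBBBBBBB
BBBBBBBBB
BBBBBBWBB
BBBBYYYYY
BBBBYYYYY
BBBBBBBBY
BBBBBBBBY
BBBBBBBBB
After op 3 paint(5,7,Y):
BBBBBBBBB
BBBBBBBBB
BBBBBBBBB
BBBBBBWBB
BBBBYYYYY
BBBBYYYYY
BBBBBBBBY
BBBBBBBBY
BBBBBBBBB
After op 4 paint(7,4,K):
BBBBBBBBB
BBBBBBBBB
BBBBBBBBB
BBBBBBWBB
BBBBYYYYY
BBBBYYYYY
BBBBBBBBY
BBBBKBBBY
BBBBBBBBB

Answer: BBBBBBBBB
BBBBBBBBB
BBBBBBBBB
BBBBBBWBB
BBBBYYYYY
BBBBYYYYY
BBBBBBBBY
BBBBKBBBY
BBBBBBBBB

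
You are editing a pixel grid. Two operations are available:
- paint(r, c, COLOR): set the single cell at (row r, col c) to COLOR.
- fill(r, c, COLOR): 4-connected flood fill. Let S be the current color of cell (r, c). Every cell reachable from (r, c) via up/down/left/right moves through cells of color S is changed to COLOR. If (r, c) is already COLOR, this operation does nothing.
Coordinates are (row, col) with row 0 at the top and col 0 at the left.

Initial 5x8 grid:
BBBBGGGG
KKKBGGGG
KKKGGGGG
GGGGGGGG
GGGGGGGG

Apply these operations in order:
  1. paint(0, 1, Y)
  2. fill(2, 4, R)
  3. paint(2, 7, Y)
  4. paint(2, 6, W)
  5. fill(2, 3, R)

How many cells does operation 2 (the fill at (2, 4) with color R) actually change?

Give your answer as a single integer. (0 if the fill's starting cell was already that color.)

After op 1 paint(0,1,Y):
BYBBGGGG
KKKBGGGG
KKKGGGGG
GGGGGGGG
GGGGGGGG
After op 2 fill(2,4,R) [29 cells changed]:
BYBBRRRR
KKKBRRRR
KKKRRRRR
RRRRRRRR
RRRRRRRR

Answer: 29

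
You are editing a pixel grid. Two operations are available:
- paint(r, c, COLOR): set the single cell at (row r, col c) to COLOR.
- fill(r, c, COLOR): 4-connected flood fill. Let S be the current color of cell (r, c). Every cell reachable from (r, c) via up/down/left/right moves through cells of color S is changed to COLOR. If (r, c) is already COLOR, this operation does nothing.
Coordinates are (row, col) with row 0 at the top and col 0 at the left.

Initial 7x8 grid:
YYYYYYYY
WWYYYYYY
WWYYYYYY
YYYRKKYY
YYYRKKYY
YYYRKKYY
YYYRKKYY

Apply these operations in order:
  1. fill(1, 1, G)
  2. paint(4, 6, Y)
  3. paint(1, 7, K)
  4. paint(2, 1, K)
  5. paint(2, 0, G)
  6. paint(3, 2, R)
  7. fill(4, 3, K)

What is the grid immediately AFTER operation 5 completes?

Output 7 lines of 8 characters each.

Answer: YYYYYYYY
GGYYYYYK
GKYYYYYY
YYYRKKYY
YYYRKKYY
YYYRKKYY
YYYRKKYY

Derivation:
After op 1 fill(1,1,G) [4 cells changed]:
YYYYYYYY
GGYYYYYY
GGYYYYYY
YYYRKKYY
YYYRKKYY
YYYRKKYY
YYYRKKYY
After op 2 paint(4,6,Y):
YYYYYYYY
GGYYYYYY
GGYYYYYY
YYYRKKYY
YYYRKKYY
YYYRKKYY
YYYRKKYY
After op 3 paint(1,7,K):
YYYYYYYY
GGYYYYYK
GGYYYYYY
YYYRKKYY
YYYRKKYY
YYYRKKYY
YYYRKKYY
After op 4 paint(2,1,K):
YYYYYYYY
GGYYYYYK
GKYYYYYY
YYYRKKYY
YYYRKKYY
YYYRKKYY
YYYRKKYY
After op 5 paint(2,0,G):
YYYYYYYY
GGYYYYYK
GKYYYYYY
YYYRKKYY
YYYRKKYY
YYYRKKYY
YYYRKKYY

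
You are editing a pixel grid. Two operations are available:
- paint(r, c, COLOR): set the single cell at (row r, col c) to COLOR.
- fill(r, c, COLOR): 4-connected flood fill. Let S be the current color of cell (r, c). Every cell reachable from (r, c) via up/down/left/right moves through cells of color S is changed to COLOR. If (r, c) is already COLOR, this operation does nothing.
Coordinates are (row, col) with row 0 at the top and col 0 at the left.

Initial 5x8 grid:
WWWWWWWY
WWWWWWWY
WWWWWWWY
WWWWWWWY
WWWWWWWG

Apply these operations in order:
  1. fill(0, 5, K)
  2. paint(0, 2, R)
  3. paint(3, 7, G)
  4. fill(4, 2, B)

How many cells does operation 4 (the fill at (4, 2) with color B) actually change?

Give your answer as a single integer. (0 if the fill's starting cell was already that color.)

After op 1 fill(0,5,K) [35 cells changed]:
KKKKKKKY
KKKKKKKY
KKKKKKKY
KKKKKKKY
KKKKKKKG
After op 2 paint(0,2,R):
KKRKKKKY
KKKKKKKY
KKKKKKKY
KKKKKKKY
KKKKKKKG
After op 3 paint(3,7,G):
KKRKKKKY
KKKKKKKY
KKKKKKKY
KKKKKKKG
KKKKKKKG
After op 4 fill(4,2,B) [34 cells changed]:
BBRBBBBY
BBBBBBBY
BBBBBBBY
BBBBBBBG
BBBBBBBG

Answer: 34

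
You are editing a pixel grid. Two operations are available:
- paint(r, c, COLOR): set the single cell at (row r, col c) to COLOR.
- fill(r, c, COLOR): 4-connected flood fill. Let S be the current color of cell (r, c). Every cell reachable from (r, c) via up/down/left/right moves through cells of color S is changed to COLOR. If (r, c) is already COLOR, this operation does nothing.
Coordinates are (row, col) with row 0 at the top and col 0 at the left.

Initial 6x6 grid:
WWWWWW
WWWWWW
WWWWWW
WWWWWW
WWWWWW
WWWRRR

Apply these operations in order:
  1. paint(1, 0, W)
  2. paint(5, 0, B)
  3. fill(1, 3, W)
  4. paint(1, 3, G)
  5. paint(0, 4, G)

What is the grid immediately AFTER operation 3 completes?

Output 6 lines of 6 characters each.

Answer: WWWWWW
WWWWWW
WWWWWW
WWWWWW
WWWWWW
BWWRRR

Derivation:
After op 1 paint(1,0,W):
WWWWWW
WWWWWW
WWWWWW
WWWWWW
WWWWWW
WWWRRR
After op 2 paint(5,0,B):
WWWWWW
WWWWWW
WWWWWW
WWWWWW
WWWWWW
BWWRRR
After op 3 fill(1,3,W) [0 cells changed]:
WWWWWW
WWWWWW
WWWWWW
WWWWWW
WWWWWW
BWWRRR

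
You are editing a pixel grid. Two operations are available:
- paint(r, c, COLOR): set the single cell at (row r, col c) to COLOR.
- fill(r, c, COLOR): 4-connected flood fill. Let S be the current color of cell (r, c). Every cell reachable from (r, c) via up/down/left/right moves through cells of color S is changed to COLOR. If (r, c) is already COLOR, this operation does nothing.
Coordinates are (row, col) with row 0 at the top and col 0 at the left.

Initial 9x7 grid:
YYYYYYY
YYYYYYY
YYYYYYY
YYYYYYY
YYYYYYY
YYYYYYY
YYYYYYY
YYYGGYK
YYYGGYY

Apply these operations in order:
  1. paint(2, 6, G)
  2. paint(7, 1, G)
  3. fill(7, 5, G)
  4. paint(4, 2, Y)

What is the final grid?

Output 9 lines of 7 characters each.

Answer: GGGGGGG
GGGGGGG
GGGGGGG
GGGGGGG
GGYGGGG
GGGGGGG
GGGGGGG
GGGGGGK
GGGGGGG

Derivation:
After op 1 paint(2,6,G):
YYYYYYY
YYYYYYY
YYYYYYG
YYYYYYY
YYYYYYY
YYYYYYY
YYYYYYY
YYYGGYK
YYYGGYY
After op 2 paint(7,1,G):
YYYYYYY
YYYYYYY
YYYYYYG
YYYYYYY
YYYYYYY
YYYYYYY
YYYYYYY
YGYGGYK
YYYGGYY
After op 3 fill(7,5,G) [56 cells changed]:
GGGGGGG
GGGGGGG
GGGGGGG
GGGGGGG
GGGGGGG
GGGGGGG
GGGGGGG
GGGGGGK
GGGGGGG
After op 4 paint(4,2,Y):
GGGGGGG
GGGGGGG
GGGGGGG
GGGGGGG
GGYGGGG
GGGGGGG
GGGGGGG
GGGGGGK
GGGGGGG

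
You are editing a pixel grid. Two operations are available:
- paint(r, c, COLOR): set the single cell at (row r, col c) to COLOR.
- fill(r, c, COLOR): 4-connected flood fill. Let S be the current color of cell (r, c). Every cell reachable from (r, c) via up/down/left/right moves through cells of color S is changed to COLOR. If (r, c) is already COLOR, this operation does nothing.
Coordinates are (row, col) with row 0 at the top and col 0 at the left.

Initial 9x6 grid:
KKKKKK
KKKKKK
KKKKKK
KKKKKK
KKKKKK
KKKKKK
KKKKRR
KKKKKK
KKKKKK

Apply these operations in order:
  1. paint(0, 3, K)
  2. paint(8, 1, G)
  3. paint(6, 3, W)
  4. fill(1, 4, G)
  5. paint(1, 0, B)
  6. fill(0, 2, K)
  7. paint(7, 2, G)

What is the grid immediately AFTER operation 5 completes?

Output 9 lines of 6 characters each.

Answer: GGGGGG
BGGGGG
GGGGGG
GGGGGG
GGGGGG
GGGGGG
GGGWRR
GGGGGG
GGGGGG

Derivation:
After op 1 paint(0,3,K):
KKKKKK
KKKKKK
KKKKKK
KKKKKK
KKKKKK
KKKKKK
KKKKRR
KKKKKK
KKKKKK
After op 2 paint(8,1,G):
KKKKKK
KKKKKK
KKKKKK
KKKKKK
KKKKKK
KKKKKK
KKKKRR
KKKKKK
KGKKKK
After op 3 paint(6,3,W):
KKKKKK
KKKKKK
KKKKKK
KKKKKK
KKKKKK
KKKKKK
KKKWRR
KKKKKK
KGKKKK
After op 4 fill(1,4,G) [50 cells changed]:
GGGGGG
GGGGGG
GGGGGG
GGGGGG
GGGGGG
GGGGGG
GGGWRR
GGGGGG
GGGGGG
After op 5 paint(1,0,B):
GGGGGG
BGGGGG
GGGGGG
GGGGGG
GGGGGG
GGGGGG
GGGWRR
GGGGGG
GGGGGG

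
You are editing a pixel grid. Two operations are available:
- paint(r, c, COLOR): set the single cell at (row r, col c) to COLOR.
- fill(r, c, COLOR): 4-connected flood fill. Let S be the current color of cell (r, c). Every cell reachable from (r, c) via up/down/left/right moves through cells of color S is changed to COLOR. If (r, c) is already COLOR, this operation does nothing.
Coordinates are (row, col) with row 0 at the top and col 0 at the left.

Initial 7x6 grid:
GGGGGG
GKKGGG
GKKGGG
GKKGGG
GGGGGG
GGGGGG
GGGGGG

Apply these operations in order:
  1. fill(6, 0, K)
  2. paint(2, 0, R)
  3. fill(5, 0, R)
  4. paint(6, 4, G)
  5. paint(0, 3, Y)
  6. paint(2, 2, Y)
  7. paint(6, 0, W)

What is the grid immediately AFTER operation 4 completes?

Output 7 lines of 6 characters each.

Answer: RRRRRR
RRRRRR
RRRRRR
RRRRRR
RRRRRR
RRRRRR
RRRRGR

Derivation:
After op 1 fill(6,0,K) [36 cells changed]:
KKKKKK
KKKKKK
KKKKKK
KKKKKK
KKKKKK
KKKKKK
KKKKKK
After op 2 paint(2,0,R):
KKKKKK
KKKKKK
RKKKKK
KKKKKK
KKKKKK
KKKKKK
KKKKKK
After op 3 fill(5,0,R) [41 cells changed]:
RRRRRR
RRRRRR
RRRRRR
RRRRRR
RRRRRR
RRRRRR
RRRRRR
After op 4 paint(6,4,G):
RRRRRR
RRRRRR
RRRRRR
RRRRRR
RRRRRR
RRRRRR
RRRRGR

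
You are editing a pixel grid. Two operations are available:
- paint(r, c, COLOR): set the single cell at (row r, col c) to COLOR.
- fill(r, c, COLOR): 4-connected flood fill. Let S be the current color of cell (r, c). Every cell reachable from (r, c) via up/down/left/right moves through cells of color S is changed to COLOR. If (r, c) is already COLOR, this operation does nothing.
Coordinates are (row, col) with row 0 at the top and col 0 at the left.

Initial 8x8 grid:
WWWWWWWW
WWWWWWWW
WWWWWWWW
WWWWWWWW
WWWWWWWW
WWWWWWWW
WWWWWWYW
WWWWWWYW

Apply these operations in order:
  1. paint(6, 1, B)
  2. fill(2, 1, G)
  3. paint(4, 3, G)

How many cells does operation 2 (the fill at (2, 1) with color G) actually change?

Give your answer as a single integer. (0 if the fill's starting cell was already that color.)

After op 1 paint(6,1,B):
WWWWWWWW
WWWWWWWW
WWWWWWWW
WWWWWWWW
WWWWWWWW
WWWWWWWW
WBWWWWYW
WWWWWWYW
After op 2 fill(2,1,G) [61 cells changed]:
GGGGGGGG
GGGGGGGG
GGGGGGGG
GGGGGGGG
GGGGGGGG
GGGGGGGG
GBGGGGYG
GGGGGGYG

Answer: 61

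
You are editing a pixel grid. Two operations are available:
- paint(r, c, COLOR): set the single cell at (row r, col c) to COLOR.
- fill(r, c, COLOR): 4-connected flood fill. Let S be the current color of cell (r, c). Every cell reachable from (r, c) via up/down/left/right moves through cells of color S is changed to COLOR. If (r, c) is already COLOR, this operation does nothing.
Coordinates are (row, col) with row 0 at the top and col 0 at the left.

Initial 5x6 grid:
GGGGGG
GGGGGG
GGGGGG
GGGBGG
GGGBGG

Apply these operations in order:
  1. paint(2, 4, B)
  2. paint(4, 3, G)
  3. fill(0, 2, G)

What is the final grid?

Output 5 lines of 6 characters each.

Answer: GGGGGG
GGGGGG
GGGGBG
GGGBGG
GGGGGG

Derivation:
After op 1 paint(2,4,B):
GGGGGG
GGGGGG
GGGGBG
GGGBGG
GGGBGG
After op 2 paint(4,3,G):
GGGGGG
GGGGGG
GGGGBG
GGGBGG
GGGGGG
After op 3 fill(0,2,G) [0 cells changed]:
GGGGGG
GGGGGG
GGGGBG
GGGBGG
GGGGGG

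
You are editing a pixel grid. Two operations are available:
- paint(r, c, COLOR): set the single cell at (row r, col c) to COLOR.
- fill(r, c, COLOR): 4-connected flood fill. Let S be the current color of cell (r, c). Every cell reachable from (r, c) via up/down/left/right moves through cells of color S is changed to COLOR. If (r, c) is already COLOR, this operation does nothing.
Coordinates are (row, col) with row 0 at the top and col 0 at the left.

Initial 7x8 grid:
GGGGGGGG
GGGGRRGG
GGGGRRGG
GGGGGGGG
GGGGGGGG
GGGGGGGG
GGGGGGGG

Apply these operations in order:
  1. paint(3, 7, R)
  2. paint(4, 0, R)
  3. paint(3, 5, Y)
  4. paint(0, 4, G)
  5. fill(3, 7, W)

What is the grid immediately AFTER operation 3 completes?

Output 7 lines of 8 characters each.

Answer: GGGGGGGG
GGGGRRGG
GGGGRRGG
GGGGGYGR
RGGGGGGG
GGGGGGGG
GGGGGGGG

Derivation:
After op 1 paint(3,7,R):
GGGGGGGG
GGGGRRGG
GGGGRRGG
GGGGGGGR
GGGGGGGG
GGGGGGGG
GGGGGGGG
After op 2 paint(4,0,R):
GGGGGGGG
GGGGRRGG
GGGGRRGG
GGGGGGGR
RGGGGGGG
GGGGGGGG
GGGGGGGG
After op 3 paint(3,5,Y):
GGGGGGGG
GGGGRRGG
GGGGRRGG
GGGGGYGR
RGGGGGGG
GGGGGGGG
GGGGGGGG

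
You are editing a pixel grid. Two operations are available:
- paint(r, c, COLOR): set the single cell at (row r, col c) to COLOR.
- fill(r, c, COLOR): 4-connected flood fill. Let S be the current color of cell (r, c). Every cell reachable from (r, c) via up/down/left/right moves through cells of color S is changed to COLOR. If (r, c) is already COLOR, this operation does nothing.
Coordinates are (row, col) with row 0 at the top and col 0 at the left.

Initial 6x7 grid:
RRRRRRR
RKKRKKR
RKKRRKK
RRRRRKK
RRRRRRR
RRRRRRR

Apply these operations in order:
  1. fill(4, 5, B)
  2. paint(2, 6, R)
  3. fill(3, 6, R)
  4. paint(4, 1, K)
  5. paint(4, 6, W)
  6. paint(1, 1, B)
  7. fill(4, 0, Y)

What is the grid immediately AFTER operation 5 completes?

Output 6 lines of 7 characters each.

Answer: BBBBBBB
BKKBRRB
BKKBBRR
BBBBBRR
BKBBBBW
BBBBBBB

Derivation:
After op 1 fill(4,5,B) [32 cells changed]:
BBBBBBB
BKKBKKB
BKKBBKK
BBBBBKK
BBBBBBB
BBBBBBB
After op 2 paint(2,6,R):
BBBBBBB
BKKBKKB
BKKBBKR
BBBBBKK
BBBBBBB
BBBBBBB
After op 3 fill(3,6,R) [5 cells changed]:
BBBBBBB
BKKBRRB
BKKBBRR
BBBBBRR
BBBBBBB
BBBBBBB
After op 4 paint(4,1,K):
BBBBBBB
BKKBRRB
BKKBBRR
BBBBBRR
BKBBBBB
BBBBBBB
After op 5 paint(4,6,W):
BBBBBBB
BKKBRRB
BKKBBRR
BBBBBRR
BKBBBBW
BBBBBBB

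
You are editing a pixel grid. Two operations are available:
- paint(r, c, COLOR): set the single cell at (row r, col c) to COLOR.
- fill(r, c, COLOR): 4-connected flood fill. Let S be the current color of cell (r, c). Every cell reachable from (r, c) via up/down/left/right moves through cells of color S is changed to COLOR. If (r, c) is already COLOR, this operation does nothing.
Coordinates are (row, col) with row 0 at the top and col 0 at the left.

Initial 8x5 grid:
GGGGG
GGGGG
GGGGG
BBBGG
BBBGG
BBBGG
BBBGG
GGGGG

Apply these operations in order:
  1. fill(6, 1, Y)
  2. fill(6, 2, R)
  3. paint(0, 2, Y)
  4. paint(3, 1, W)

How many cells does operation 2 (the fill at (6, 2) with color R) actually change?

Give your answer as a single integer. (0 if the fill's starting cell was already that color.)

Answer: 12

Derivation:
After op 1 fill(6,1,Y) [12 cells changed]:
GGGGG
GGGGG
GGGGG
YYYGG
YYYGG
YYYGG
YYYGG
GGGGG
After op 2 fill(6,2,R) [12 cells changed]:
GGGGG
GGGGG
GGGGG
RRRGG
RRRGG
RRRGG
RRRGG
GGGGG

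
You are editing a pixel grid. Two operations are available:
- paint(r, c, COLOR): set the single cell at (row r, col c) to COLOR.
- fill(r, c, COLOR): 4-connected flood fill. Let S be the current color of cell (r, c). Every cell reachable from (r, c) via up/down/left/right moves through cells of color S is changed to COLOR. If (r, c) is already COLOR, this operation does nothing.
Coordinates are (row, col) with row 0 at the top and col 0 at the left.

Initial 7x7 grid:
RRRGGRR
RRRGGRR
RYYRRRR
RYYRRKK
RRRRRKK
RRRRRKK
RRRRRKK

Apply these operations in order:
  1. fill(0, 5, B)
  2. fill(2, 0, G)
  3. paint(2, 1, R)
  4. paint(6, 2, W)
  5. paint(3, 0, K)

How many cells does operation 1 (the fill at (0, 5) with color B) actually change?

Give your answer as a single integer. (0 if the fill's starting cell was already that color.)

Answer: 33

Derivation:
After op 1 fill(0,5,B) [33 cells changed]:
BBBGGBB
BBBGGBB
BYYBBBB
BYYBBKK
BBBBBKK
BBBBBKK
BBBBBKK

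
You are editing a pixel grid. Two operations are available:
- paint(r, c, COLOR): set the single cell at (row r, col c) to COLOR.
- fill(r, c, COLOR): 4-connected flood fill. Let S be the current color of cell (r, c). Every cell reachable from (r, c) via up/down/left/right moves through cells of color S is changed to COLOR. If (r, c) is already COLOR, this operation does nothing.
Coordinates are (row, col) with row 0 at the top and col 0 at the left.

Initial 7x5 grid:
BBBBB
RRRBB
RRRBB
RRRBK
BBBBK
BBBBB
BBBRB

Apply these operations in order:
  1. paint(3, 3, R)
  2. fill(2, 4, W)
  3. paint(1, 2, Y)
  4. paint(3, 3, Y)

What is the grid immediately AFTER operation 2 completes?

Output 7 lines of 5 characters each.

After op 1 paint(3,3,R):
BBBBB
RRRBB
RRRBB
RRRRK
BBBBK
BBBBB
BBBRB
After op 2 fill(2,4,W) [9 cells changed]:
WWWWW
RRRWW
RRRWW
RRRRK
BBBBK
BBBBB
BBBRB

Answer: WWWWW
RRRWW
RRRWW
RRRRK
BBBBK
BBBBB
BBBRB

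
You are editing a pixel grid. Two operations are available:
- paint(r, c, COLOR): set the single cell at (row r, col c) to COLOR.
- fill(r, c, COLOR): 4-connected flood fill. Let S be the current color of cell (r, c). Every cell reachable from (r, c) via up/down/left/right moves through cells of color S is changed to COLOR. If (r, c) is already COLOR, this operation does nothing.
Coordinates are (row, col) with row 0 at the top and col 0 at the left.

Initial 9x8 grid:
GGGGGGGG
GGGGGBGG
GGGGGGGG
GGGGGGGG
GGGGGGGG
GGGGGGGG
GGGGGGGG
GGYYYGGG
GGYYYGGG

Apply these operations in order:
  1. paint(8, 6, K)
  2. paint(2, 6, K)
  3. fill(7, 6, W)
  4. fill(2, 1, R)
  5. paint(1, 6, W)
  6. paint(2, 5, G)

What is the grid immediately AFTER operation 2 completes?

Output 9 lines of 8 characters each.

After op 1 paint(8,6,K):
GGGGGGGG
GGGGGBGG
GGGGGGGG
GGGGGGGG
GGGGGGGG
GGGGGGGG
GGGGGGGG
GGYYYGGG
GGYYYGKG
After op 2 paint(2,6,K):
GGGGGGGG
GGGGGBGG
GGGGGGKG
GGGGGGGG
GGGGGGGG
GGGGGGGG
GGGGGGGG
GGYYYGGG
GGYYYGKG

Answer: GGGGGGGG
GGGGGBGG
GGGGGGKG
GGGGGGGG
GGGGGGGG
GGGGGGGG
GGGGGGGG
GGYYYGGG
GGYYYGKG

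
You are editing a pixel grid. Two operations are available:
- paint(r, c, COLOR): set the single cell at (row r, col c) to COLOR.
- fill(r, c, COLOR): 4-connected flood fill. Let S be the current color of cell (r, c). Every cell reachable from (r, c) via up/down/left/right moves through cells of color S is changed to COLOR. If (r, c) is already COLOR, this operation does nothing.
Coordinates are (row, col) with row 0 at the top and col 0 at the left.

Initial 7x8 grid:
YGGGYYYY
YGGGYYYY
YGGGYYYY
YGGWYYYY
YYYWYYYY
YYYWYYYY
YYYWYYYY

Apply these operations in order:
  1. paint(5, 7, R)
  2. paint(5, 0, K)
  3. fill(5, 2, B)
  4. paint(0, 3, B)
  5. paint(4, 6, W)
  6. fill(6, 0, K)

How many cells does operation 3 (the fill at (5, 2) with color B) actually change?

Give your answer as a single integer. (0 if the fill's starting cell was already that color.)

Answer: 12

Derivation:
After op 1 paint(5,7,R):
YGGGYYYY
YGGGYYYY
YGGGYYYY
YGGWYYYY
YYYWYYYY
YYYWYYYR
YYYWYYYY
After op 2 paint(5,0,K):
YGGGYYYY
YGGGYYYY
YGGGYYYY
YGGWYYYY
YYYWYYYY
KYYWYYYR
YYYWYYYY
After op 3 fill(5,2,B) [12 cells changed]:
BGGGYYYY
BGGGYYYY
BGGGYYYY
BGGWYYYY
BBBWYYYY
KBBWYYYR
BBBWYYYY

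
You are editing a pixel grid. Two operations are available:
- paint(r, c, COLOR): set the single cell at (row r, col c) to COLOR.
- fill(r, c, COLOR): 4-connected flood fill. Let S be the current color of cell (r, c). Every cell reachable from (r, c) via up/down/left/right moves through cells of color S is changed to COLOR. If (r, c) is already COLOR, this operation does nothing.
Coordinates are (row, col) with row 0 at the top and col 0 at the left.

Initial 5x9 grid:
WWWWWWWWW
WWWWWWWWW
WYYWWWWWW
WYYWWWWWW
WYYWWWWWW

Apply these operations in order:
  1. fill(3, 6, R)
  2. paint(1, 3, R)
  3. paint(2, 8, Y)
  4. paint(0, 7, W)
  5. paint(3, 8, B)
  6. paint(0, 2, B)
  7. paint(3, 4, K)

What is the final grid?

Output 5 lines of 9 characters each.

Answer: RRBRRRRWR
RRRRRRRRR
RYYRRRRRY
RYYRKRRRB
RYYRRRRRR

Derivation:
After op 1 fill(3,6,R) [39 cells changed]:
RRRRRRRRR
RRRRRRRRR
RYYRRRRRR
RYYRRRRRR
RYYRRRRRR
After op 2 paint(1,3,R):
RRRRRRRRR
RRRRRRRRR
RYYRRRRRR
RYYRRRRRR
RYYRRRRRR
After op 3 paint(2,8,Y):
RRRRRRRRR
RRRRRRRRR
RYYRRRRRY
RYYRRRRRR
RYYRRRRRR
After op 4 paint(0,7,W):
RRRRRRRWR
RRRRRRRRR
RYYRRRRRY
RYYRRRRRR
RYYRRRRRR
After op 5 paint(3,8,B):
RRRRRRRWR
RRRRRRRRR
RYYRRRRRY
RYYRRRRRB
RYYRRRRRR
After op 6 paint(0,2,B):
RRBRRRRWR
RRRRRRRRR
RYYRRRRRY
RYYRRRRRB
RYYRRRRRR
After op 7 paint(3,4,K):
RRBRRRRWR
RRRRRRRRR
RYYRRRRRY
RYYRKRRRB
RYYRRRRRR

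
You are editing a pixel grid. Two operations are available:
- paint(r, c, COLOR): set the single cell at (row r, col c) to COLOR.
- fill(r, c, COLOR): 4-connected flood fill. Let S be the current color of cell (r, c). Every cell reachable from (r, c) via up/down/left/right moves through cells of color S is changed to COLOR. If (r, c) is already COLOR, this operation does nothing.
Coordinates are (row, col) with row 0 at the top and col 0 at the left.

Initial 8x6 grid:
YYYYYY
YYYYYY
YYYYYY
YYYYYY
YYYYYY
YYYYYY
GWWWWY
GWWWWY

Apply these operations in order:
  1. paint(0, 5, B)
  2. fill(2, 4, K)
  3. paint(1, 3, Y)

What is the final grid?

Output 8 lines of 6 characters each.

Answer: KKKKKB
KKKYKK
KKKKKK
KKKKKK
KKKKKK
KKKKKK
GWWWWK
GWWWWK

Derivation:
After op 1 paint(0,5,B):
YYYYYB
YYYYYY
YYYYYY
YYYYYY
YYYYYY
YYYYYY
GWWWWY
GWWWWY
After op 2 fill(2,4,K) [37 cells changed]:
KKKKKB
KKKKKK
KKKKKK
KKKKKK
KKKKKK
KKKKKK
GWWWWK
GWWWWK
After op 3 paint(1,3,Y):
KKKKKB
KKKYKK
KKKKKK
KKKKKK
KKKKKK
KKKKKK
GWWWWK
GWWWWK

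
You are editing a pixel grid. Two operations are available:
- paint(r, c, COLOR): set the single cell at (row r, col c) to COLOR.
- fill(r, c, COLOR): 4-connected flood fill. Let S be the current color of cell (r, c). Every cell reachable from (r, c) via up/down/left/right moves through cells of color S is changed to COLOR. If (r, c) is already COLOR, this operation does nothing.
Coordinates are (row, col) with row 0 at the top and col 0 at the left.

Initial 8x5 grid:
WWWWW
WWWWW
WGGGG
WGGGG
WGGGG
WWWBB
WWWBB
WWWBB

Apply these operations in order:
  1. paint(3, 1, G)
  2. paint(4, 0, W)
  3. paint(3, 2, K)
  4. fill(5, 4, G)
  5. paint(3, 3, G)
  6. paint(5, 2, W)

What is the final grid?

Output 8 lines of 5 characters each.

After op 1 paint(3,1,G):
WWWWW
WWWWW
WGGGG
WGGGG
WGGGG
WWWBB
WWWBB
WWWBB
After op 2 paint(4,0,W):
WWWWW
WWWWW
WGGGG
WGGGG
WGGGG
WWWBB
WWWBB
WWWBB
After op 3 paint(3,2,K):
WWWWW
WWWWW
WGGGG
WGKGG
WGGGG
WWWBB
WWWBB
WWWBB
After op 4 fill(5,4,G) [6 cells changed]:
WWWWW
WWWWW
WGGGG
WGKGG
WGGGG
WWWGG
WWWGG
WWWGG
After op 5 paint(3,3,G):
WWWWW
WWWWW
WGGGG
WGKGG
WGGGG
WWWGG
WWWGG
WWWGG
After op 6 paint(5,2,W):
WWWWW
WWWWW
WGGGG
WGKGG
WGGGG
WWWGG
WWWGG
WWWGG

Answer: WWWWW
WWWWW
WGGGG
WGKGG
WGGGG
WWWGG
WWWGG
WWWGG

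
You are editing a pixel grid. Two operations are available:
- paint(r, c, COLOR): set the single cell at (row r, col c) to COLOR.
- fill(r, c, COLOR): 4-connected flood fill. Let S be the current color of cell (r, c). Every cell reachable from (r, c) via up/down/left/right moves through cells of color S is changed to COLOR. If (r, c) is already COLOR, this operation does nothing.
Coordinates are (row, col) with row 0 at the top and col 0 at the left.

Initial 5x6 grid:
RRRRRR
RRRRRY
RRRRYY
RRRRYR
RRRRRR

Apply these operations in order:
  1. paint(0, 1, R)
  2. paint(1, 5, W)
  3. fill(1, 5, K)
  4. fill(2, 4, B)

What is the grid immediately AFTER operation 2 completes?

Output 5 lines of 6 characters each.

Answer: RRRRRR
RRRRRW
RRRRYY
RRRRYR
RRRRRR

Derivation:
After op 1 paint(0,1,R):
RRRRRR
RRRRRY
RRRRYY
RRRRYR
RRRRRR
After op 2 paint(1,5,W):
RRRRRR
RRRRRW
RRRRYY
RRRRYR
RRRRRR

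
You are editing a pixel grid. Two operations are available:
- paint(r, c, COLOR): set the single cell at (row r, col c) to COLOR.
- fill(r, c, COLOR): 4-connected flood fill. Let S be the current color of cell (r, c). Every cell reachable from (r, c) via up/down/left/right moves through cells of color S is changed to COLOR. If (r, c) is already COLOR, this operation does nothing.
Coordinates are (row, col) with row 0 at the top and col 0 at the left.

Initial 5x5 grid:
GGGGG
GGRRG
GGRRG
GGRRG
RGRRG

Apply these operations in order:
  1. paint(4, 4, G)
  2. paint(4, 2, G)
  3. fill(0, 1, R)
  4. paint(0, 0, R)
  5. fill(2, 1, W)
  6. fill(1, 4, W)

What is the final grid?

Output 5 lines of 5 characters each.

After op 1 paint(4,4,G):
GGGGG
GGRRG
GGRRG
GGRRG
RGRRG
After op 2 paint(4,2,G):
GGGGG
GGRRG
GGRRG
GGRRG
RGGRG
After op 3 fill(0,1,R) [17 cells changed]:
RRRRR
RRRRR
RRRRR
RRRRR
RRRRR
After op 4 paint(0,0,R):
RRRRR
RRRRR
RRRRR
RRRRR
RRRRR
After op 5 fill(2,1,W) [25 cells changed]:
WWWWW
WWWWW
WWWWW
WWWWW
WWWWW
After op 6 fill(1,4,W) [0 cells changed]:
WWWWW
WWWWW
WWWWW
WWWWW
WWWWW

Answer: WWWWW
WWWWW
WWWWW
WWWWW
WWWWW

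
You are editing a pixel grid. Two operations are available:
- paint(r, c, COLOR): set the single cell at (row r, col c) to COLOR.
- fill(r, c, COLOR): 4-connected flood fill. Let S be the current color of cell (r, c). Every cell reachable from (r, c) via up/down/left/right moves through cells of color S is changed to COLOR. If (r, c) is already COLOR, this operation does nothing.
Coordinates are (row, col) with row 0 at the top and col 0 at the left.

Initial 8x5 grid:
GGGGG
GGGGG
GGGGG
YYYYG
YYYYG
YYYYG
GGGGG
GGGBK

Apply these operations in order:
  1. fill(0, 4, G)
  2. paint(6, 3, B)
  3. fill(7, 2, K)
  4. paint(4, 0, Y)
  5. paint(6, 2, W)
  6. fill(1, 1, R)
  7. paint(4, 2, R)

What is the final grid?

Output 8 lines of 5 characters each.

After op 1 fill(0,4,G) [0 cells changed]:
GGGGG
GGGGG
GGGGG
YYYYG
YYYYG
YYYYG
GGGGG
GGGBK
After op 2 paint(6,3,B):
GGGGG
GGGGG
GGGGG
YYYYG
YYYYG
YYYYG
GGGBG
GGGBK
After op 3 fill(7,2,K) [6 cells changed]:
GGGGG
GGGGG
GGGGG
YYYYG
YYYYG
YYYYG
KKKBG
KKKBK
After op 4 paint(4,0,Y):
GGGGG
GGGGG
GGGGG
YYYYG
YYYYG
YYYYG
KKKBG
KKKBK
After op 5 paint(6,2,W):
GGGGG
GGGGG
GGGGG
YYYYG
YYYYG
YYYYG
KKWBG
KKKBK
After op 6 fill(1,1,R) [19 cells changed]:
RRRRR
RRRRR
RRRRR
YYYYR
YYYYR
YYYYR
KKWBR
KKKBK
After op 7 paint(4,2,R):
RRRRR
RRRRR
RRRRR
YYYYR
YYRYR
YYYYR
KKWBR
KKKBK

Answer: RRRRR
RRRRR
RRRRR
YYYYR
YYRYR
YYYYR
KKWBR
KKKBK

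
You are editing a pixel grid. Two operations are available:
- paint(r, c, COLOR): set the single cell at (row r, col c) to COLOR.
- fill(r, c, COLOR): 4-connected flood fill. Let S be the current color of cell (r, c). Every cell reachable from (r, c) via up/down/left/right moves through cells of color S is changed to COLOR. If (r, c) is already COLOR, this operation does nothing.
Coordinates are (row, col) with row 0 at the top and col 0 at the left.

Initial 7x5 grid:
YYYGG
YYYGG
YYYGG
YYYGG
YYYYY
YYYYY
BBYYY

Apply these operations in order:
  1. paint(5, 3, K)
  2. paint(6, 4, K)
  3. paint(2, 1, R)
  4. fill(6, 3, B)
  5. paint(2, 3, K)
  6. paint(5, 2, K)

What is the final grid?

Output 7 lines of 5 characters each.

Answer: BBBGG
BBBGG
BRBKG
BBBGG
BBBBB
BBKKB
BBBBK

Derivation:
After op 1 paint(5,3,K):
YYYGG
YYYGG
YYYGG
YYYGG
YYYYY
YYYKY
BBYYY
After op 2 paint(6,4,K):
YYYGG
YYYGG
YYYGG
YYYGG
YYYYY
YYYKY
BBYYK
After op 3 paint(2,1,R):
YYYGG
YYYGG
YRYGG
YYYGG
YYYYY
YYYKY
BBYYK
After op 4 fill(6,3,B) [22 cells changed]:
BBBGG
BBBGG
BRBGG
BBBGG
BBBBB
BBBKB
BBBBK
After op 5 paint(2,3,K):
BBBGG
BBBGG
BRBKG
BBBGG
BBBBB
BBBKB
BBBBK
After op 6 paint(5,2,K):
BBBGG
BBBGG
BRBKG
BBBGG
BBBBB
BBKKB
BBBBK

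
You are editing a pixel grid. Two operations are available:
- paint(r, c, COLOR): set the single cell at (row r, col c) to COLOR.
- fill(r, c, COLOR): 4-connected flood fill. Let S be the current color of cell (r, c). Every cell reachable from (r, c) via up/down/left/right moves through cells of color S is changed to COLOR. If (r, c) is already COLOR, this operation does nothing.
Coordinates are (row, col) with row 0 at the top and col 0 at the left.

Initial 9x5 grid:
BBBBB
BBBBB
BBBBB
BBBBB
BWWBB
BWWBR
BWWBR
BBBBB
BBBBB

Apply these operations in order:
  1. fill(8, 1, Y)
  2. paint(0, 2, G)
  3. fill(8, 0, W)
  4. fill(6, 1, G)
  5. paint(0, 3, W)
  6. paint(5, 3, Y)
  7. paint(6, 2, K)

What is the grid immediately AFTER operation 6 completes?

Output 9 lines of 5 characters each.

After op 1 fill(8,1,Y) [37 cells changed]:
YYYYY
YYYYY
YYYYY
YYYYY
YWWYY
YWWYR
YWWYR
YYYYY
YYYYY
After op 2 paint(0,2,G):
YYGYY
YYYYY
YYYYY
YYYYY
YWWYY
YWWYR
YWWYR
YYYYY
YYYYY
After op 3 fill(8,0,W) [36 cells changed]:
WWGWW
WWWWW
WWWWW
WWWWW
WWWWW
WWWWR
WWWWR
WWWWW
WWWWW
After op 4 fill(6,1,G) [42 cells changed]:
GGGGG
GGGGG
GGGGG
GGGGG
GGGGG
GGGGR
GGGGR
GGGGG
GGGGG
After op 5 paint(0,3,W):
GGGWG
GGGGG
GGGGG
GGGGG
GGGGG
GGGGR
GGGGR
GGGGG
GGGGG
After op 6 paint(5,3,Y):
GGGWG
GGGGG
GGGGG
GGGGG
GGGGG
GGGYR
GGGGR
GGGGG
GGGGG

Answer: GGGWG
GGGGG
GGGGG
GGGGG
GGGGG
GGGYR
GGGGR
GGGGG
GGGGG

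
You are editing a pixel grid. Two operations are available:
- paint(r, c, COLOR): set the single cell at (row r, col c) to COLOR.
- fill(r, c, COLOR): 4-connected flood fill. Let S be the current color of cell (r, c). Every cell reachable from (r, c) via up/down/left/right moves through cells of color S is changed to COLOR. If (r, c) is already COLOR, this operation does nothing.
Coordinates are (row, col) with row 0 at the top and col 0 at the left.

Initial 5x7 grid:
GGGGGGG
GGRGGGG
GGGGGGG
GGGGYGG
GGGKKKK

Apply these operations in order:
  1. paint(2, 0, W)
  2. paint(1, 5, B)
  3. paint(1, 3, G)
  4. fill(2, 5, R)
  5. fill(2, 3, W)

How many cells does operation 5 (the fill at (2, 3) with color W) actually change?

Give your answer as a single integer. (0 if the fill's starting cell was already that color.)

After op 1 paint(2,0,W):
GGGGGGG
GGRGGGG
WGGGGGG
GGGGYGG
GGGKKKK
After op 2 paint(1,5,B):
GGGGGGG
GGRGGBG
WGGGGGG
GGGGYGG
GGGKKKK
After op 3 paint(1,3,G):
GGGGGGG
GGRGGBG
WGGGGGG
GGGGYGG
GGGKKKK
After op 4 fill(2,5,R) [27 cells changed]:
RRRRRRR
RRRRRBR
WRRRRRR
RRRRYRR
RRRKKKK
After op 5 fill(2,3,W) [28 cells changed]:
WWWWWWW
WWWWWBW
WWWWWWW
WWWWYWW
WWWKKKK

Answer: 28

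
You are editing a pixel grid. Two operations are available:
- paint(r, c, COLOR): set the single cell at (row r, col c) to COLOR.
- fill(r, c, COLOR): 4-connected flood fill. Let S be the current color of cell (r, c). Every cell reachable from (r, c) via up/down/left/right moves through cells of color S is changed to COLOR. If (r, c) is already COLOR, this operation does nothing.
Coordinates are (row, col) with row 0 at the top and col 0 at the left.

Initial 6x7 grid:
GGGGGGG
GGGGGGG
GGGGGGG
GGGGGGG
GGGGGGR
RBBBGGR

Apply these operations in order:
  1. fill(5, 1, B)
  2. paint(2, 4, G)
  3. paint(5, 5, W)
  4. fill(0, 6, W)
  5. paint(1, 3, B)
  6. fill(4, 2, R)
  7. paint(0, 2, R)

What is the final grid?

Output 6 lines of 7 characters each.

After op 1 fill(5,1,B) [0 cells changed]:
GGGGGGG
GGGGGGG
GGGGGGG
GGGGGGG
GGGGGGR
RBBBGGR
After op 2 paint(2,4,G):
GGGGGGG
GGGGGGG
GGGGGGG
GGGGGGG
GGGGGGR
RBBBGGR
After op 3 paint(5,5,W):
GGGGGGG
GGGGGGG
GGGGGGG
GGGGGGG
GGGGGGR
RBBBGWR
After op 4 fill(0,6,W) [35 cells changed]:
WWWWWWW
WWWWWWW
WWWWWWW
WWWWWWW
WWWWWWR
RBBBWWR
After op 5 paint(1,3,B):
WWWWWWW
WWWBWWW
WWWWWWW
WWWWWWW
WWWWWWR
RBBBWWR
After op 6 fill(4,2,R) [35 cells changed]:
RRRRRRR
RRRBRRR
RRRRRRR
RRRRRRR
RRRRRRR
RBBBRRR
After op 7 paint(0,2,R):
RRRRRRR
RRRBRRR
RRRRRRR
RRRRRRR
RRRRRRR
RBBBRRR

Answer: RRRRRRR
RRRBRRR
RRRRRRR
RRRRRRR
RRRRRRR
RBBBRRR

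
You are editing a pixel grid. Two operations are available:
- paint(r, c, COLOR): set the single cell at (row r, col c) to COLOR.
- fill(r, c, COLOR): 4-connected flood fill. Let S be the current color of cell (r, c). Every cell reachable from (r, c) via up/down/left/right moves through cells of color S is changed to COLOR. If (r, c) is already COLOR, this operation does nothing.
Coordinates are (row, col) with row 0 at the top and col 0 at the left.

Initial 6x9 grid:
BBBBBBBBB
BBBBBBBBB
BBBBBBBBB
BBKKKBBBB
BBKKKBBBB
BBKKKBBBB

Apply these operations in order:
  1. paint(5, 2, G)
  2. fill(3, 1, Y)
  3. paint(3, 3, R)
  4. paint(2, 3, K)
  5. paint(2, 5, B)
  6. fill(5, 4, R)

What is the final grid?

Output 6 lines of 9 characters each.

Answer: YYYYYYYYY
YYYYYYYYY
YYYKYBYYY
YYRRRYYYY
YYRRRYYYY
YYGRRYYYY

Derivation:
After op 1 paint(5,2,G):
BBBBBBBBB
BBBBBBBBB
BBBBBBBBB
BBKKKBBBB
BBKKKBBBB
BBGKKBBBB
After op 2 fill(3,1,Y) [45 cells changed]:
YYYYYYYYY
YYYYYYYYY
YYYYYYYYY
YYKKKYYYY
YYKKKYYYY
YYGKKYYYY
After op 3 paint(3,3,R):
YYYYYYYYY
YYYYYYYYY
YYYYYYYYY
YYKRKYYYY
YYKKKYYYY
YYGKKYYYY
After op 4 paint(2,3,K):
YYYYYYYYY
YYYYYYYYY
YYYKYYYYY
YYKRKYYYY
YYKKKYYYY
YYGKKYYYY
After op 5 paint(2,5,B):
YYYYYYYYY
YYYYYYYYY
YYYKYBYYY
YYKRKYYYY
YYKKKYYYY
YYGKKYYYY
After op 6 fill(5,4,R) [7 cells changed]:
YYYYYYYYY
YYYYYYYYY
YYYKYBYYY
YYRRRYYYY
YYRRRYYYY
YYGRRYYYY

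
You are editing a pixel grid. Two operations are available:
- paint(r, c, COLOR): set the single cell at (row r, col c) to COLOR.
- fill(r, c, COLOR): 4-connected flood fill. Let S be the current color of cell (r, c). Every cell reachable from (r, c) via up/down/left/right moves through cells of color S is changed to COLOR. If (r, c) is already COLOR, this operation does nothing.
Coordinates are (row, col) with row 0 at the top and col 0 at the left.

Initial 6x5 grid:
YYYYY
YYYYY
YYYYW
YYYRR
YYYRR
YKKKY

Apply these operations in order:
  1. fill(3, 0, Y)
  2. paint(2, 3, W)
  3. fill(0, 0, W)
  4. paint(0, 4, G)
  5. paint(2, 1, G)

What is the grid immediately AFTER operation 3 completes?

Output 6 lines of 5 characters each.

Answer: WWWWW
WWWWW
WWWWW
WWWRR
WWWRR
WKKKY

Derivation:
After op 1 fill(3,0,Y) [0 cells changed]:
YYYYY
YYYYY
YYYYW
YYYRR
YYYRR
YKKKY
After op 2 paint(2,3,W):
YYYYY
YYYYY
YYYWW
YYYRR
YYYRR
YKKKY
After op 3 fill(0,0,W) [20 cells changed]:
WWWWW
WWWWW
WWWWW
WWWRR
WWWRR
WKKKY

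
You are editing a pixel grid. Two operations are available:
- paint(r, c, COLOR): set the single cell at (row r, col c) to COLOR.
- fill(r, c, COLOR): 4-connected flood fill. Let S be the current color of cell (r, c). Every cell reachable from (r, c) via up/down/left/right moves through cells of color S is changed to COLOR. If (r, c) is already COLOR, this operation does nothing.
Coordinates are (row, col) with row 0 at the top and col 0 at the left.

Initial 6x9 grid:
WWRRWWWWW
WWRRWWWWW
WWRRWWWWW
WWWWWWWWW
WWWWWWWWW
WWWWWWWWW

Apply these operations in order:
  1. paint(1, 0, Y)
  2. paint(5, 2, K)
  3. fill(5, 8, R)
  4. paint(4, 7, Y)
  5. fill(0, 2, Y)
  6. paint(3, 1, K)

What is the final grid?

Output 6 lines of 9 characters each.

Answer: YYYYYYYYY
YYYYYYYYY
YYYYYYYYY
YKYYYYYYY
YYYYYYYYY
YYKYYYYYY

Derivation:
After op 1 paint(1,0,Y):
WWRRWWWWW
YWRRWWWWW
WWRRWWWWW
WWWWWWWWW
WWWWWWWWW
WWWWWWWWW
After op 2 paint(5,2,K):
WWRRWWWWW
YWRRWWWWW
WWRRWWWWW
WWWWWWWWW
WWWWWWWWW
WWKWWWWWW
After op 3 fill(5,8,R) [46 cells changed]:
RRRRRRRRR
YRRRRRRRR
RRRRRRRRR
RRRRRRRRR
RRRRRRRRR
RRKRRRRRR
After op 4 paint(4,7,Y):
RRRRRRRRR
YRRRRRRRR
RRRRRRRRR
RRRRRRRRR
RRRRRRRYR
RRKRRRRRR
After op 5 fill(0,2,Y) [51 cells changed]:
YYYYYYYYY
YYYYYYYYY
YYYYYYYYY
YYYYYYYYY
YYYYYYYYY
YYKYYYYYY
After op 6 paint(3,1,K):
YYYYYYYYY
YYYYYYYYY
YYYYYYYYY
YKYYYYYYY
YYYYYYYYY
YYKYYYYYY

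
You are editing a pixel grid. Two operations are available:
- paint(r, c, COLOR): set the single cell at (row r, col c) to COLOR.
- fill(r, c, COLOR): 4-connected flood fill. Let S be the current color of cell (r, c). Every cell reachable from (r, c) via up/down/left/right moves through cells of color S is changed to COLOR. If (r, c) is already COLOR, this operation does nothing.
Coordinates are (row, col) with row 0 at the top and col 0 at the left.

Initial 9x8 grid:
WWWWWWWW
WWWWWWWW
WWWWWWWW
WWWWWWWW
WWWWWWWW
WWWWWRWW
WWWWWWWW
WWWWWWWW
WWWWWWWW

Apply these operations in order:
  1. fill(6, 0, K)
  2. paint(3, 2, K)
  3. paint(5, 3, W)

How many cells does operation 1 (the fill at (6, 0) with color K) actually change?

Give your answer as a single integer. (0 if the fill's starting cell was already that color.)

Answer: 71

Derivation:
After op 1 fill(6,0,K) [71 cells changed]:
KKKKKKKK
KKKKKKKK
KKKKKKKK
KKKKKKKK
KKKKKKKK
KKKKKRKK
KKKKKKKK
KKKKKKKK
KKKKKKKK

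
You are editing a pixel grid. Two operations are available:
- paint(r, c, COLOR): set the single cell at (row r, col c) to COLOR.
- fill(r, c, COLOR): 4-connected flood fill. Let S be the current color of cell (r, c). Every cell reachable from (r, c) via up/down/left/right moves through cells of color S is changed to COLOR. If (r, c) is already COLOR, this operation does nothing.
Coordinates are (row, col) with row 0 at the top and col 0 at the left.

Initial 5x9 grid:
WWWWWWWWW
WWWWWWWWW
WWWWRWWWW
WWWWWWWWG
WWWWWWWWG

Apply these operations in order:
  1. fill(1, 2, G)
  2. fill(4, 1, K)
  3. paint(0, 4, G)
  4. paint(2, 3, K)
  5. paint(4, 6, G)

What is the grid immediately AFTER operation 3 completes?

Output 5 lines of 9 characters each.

Answer: KKKKGKKKK
KKKKKKKKK
KKKKRKKKK
KKKKKKKKK
KKKKKKKKK

Derivation:
After op 1 fill(1,2,G) [42 cells changed]:
GGGGGGGGG
GGGGGGGGG
GGGGRGGGG
GGGGGGGGG
GGGGGGGGG
After op 2 fill(4,1,K) [44 cells changed]:
KKKKKKKKK
KKKKKKKKK
KKKKRKKKK
KKKKKKKKK
KKKKKKKKK
After op 3 paint(0,4,G):
KKKKGKKKK
KKKKKKKKK
KKKKRKKKK
KKKKKKKKK
KKKKKKKKK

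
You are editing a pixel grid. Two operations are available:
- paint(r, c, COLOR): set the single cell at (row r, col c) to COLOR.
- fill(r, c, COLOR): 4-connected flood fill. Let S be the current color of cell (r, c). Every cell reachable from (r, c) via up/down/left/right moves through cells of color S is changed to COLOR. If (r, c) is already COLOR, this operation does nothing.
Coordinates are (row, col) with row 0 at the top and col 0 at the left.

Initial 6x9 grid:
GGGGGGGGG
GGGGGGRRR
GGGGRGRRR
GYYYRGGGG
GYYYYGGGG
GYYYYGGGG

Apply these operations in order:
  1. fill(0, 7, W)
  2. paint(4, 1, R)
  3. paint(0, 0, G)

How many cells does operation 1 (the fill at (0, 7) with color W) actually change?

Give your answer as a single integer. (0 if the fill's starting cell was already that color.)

Answer: 35

Derivation:
After op 1 fill(0,7,W) [35 cells changed]:
WWWWWWWWW
WWWWWWRRR
WWWWRWRRR
WYYYRWWWW
WYYYYWWWW
WYYYYWWWW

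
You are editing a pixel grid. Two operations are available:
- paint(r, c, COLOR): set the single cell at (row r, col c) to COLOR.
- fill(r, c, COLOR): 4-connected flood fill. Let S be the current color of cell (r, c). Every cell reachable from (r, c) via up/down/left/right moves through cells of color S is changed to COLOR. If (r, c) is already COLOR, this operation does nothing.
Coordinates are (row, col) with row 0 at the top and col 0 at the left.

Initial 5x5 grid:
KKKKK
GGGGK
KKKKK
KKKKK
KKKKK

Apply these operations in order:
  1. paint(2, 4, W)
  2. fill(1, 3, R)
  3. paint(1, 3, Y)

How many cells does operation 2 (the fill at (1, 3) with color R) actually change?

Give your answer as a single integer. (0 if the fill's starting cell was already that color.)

Answer: 4

Derivation:
After op 1 paint(2,4,W):
KKKKK
GGGGK
KKKKW
KKKKK
KKKKK
After op 2 fill(1,3,R) [4 cells changed]:
KKKKK
RRRRK
KKKKW
KKKKK
KKKKK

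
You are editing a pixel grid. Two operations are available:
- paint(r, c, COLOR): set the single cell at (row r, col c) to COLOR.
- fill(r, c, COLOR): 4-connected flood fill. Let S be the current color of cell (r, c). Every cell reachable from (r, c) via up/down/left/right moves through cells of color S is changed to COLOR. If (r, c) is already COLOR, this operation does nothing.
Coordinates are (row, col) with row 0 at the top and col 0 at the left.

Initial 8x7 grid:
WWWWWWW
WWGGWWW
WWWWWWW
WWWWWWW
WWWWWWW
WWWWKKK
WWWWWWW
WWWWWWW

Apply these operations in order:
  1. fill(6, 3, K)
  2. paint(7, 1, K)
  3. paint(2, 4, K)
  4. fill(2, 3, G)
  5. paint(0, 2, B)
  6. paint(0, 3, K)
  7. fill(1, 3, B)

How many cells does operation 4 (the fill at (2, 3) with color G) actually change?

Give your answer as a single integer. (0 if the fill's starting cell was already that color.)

Answer: 54

Derivation:
After op 1 fill(6,3,K) [51 cells changed]:
KKKKKKK
KKGGKKK
KKKKKKK
KKKKKKK
KKKKKKK
KKKKKKK
KKKKKKK
KKKKKKK
After op 2 paint(7,1,K):
KKKKKKK
KKGGKKK
KKKKKKK
KKKKKKK
KKKKKKK
KKKKKKK
KKKKKKK
KKKKKKK
After op 3 paint(2,4,K):
KKKKKKK
KKGGKKK
KKKKKKK
KKKKKKK
KKKKKKK
KKKKKKK
KKKKKKK
KKKKKKK
After op 4 fill(2,3,G) [54 cells changed]:
GGGGGGG
GGGGGGG
GGGGGGG
GGGGGGG
GGGGGGG
GGGGGGG
GGGGGGG
GGGGGGG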